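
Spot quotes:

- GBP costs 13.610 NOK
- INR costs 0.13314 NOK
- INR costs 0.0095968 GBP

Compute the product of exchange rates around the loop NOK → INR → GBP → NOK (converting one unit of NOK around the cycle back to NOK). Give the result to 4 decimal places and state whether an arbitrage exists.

0.9810 (arbitrage exists)

Around NOK → INR → GBP → NOK: 1 ÷ 0.13314 × 0.0095968 × 13.610 = 0.981016
Product < 1; profitable direction is NOK → GBP → INR → NOK.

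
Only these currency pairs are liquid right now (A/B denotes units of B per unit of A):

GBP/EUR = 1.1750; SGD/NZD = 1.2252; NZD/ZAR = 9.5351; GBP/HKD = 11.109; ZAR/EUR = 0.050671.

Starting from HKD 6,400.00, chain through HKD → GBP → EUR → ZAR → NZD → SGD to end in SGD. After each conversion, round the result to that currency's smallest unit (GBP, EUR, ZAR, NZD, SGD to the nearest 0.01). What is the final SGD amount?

HKD 6,400.00 ÷ 11.109 = GBP 576.11
GBP 576.11 × 1.1750 = EUR 676.93
EUR 676.93 ÷ 0.050671 = ZAR 13,359.32
ZAR 13,359.32 ÷ 9.5351 = NZD 1,401.07
NZD 1,401.07 ÷ 1.2252 = SGD 1,143.54

SGD 1,143.54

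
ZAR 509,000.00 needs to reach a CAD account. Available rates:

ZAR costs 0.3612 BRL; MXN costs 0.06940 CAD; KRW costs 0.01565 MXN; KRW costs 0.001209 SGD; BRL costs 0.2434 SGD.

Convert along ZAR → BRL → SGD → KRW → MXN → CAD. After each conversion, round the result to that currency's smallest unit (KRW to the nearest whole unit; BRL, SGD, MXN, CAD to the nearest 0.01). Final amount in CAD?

CAD 40,200.70

ZAR 509,000.00 × 0.3612 = BRL 183,850.80
BRL 183,850.80 × 0.2434 = SGD 44,749.28
SGD 44,749.28 ÷ 0.001209 = KRW 37,013,466
KRW 37,013,466 × 0.01565 = MXN 579,260.74
MXN 579,260.74 × 0.06940 = CAD 40,200.70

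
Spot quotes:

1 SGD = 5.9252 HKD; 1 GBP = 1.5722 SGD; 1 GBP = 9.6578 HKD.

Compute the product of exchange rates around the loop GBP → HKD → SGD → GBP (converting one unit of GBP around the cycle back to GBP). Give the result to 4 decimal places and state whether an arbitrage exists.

1.0367 (arbitrage exists)

Around GBP → HKD → SGD → GBP: 1 × 9.6578 ÷ 5.9252 ÷ 1.5722 = 1.036734
Product > 1; profitable direction is GBP → HKD → SGD → GBP.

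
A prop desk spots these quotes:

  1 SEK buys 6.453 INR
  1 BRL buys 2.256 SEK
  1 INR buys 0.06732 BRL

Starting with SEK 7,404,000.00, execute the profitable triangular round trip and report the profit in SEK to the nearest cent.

Profitable loop is SEK → BRL → INR → SEK:
SEK 7,404,000.00 ÷ 2.256 = BRL 3,281,914.89
BRL 3,281,914.89 ÷ 0.06732 = INR 48,750,963.96
INR 48,750,963.96 ÷ 6.453 = SEK 7,554,775.14
Profit = SEK 7,554,775.14 − SEK 7,404,000.00

Profit: SEK 150,775.14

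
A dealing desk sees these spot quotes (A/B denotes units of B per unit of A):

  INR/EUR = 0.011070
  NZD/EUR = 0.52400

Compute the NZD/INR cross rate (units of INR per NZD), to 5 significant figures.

NZD/INR = 47.335

1 NZD × 0.52400 = 0.524 EUR
0.524 EUR ÷ 0.011070 = 47.3351 INR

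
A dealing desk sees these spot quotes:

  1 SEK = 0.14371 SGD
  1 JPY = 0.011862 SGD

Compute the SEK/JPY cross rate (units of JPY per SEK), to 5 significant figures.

SEK/JPY = 12.115

1 SEK × 0.14371 = 0.14371 SGD
0.14371 SGD ÷ 0.011862 = 12.1152 JPY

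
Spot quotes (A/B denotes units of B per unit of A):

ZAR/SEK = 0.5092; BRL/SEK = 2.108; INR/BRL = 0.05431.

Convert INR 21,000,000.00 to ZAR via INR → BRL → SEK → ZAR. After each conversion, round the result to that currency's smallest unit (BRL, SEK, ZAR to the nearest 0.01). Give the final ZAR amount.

INR 21,000,000.00 × 0.05431 = BRL 1,140,510.00
BRL 1,140,510.00 × 2.108 = SEK 2,404,195.08
SEK 2,404,195.08 ÷ 0.5092 = ZAR 4,721,514.30

ZAR 4,721,514.30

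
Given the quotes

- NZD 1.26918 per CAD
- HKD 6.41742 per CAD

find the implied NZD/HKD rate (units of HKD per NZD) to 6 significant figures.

1 NZD ÷ 1.26918 = 0.78791 CAD
0.78791 CAD × 6.41742 = 5.05635 HKD

NZD/HKD = 5.05635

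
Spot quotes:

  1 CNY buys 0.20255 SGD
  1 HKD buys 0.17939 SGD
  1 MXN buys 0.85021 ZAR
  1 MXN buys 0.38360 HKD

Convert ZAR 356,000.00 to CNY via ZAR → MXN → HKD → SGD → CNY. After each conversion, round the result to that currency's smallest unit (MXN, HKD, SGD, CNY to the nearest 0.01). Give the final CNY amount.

ZAR 356,000.00 ÷ 0.85021 = MXN 418,720.08
MXN 418,720.08 × 0.38360 = HKD 160,621.02
HKD 160,621.02 × 0.17939 = SGD 28,813.80
SGD 28,813.80 ÷ 0.20255 = CNY 142,255.25

CNY 142,255.25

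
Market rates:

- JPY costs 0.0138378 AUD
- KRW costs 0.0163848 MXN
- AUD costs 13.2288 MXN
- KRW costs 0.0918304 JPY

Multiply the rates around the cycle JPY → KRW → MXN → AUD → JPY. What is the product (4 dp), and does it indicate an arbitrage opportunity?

Around JPY → KRW → MXN → AUD → JPY: 1 ÷ 0.0918304 × 0.0163848 ÷ 13.2288 ÷ 0.0138378 = 0.974691
Product < 1; profitable direction is JPY → AUD → MXN → KRW → JPY.

0.9747 (arbitrage exists)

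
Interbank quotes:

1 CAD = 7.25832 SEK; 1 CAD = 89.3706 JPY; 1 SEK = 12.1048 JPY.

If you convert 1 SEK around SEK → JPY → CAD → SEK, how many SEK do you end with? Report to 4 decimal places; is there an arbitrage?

0.9831 (arbitrage exists)

Around SEK → JPY → CAD → SEK: 1 × 12.1048 ÷ 89.3706 × 7.25832 = 0.983103
Product < 1; profitable direction is SEK → CAD → JPY → SEK.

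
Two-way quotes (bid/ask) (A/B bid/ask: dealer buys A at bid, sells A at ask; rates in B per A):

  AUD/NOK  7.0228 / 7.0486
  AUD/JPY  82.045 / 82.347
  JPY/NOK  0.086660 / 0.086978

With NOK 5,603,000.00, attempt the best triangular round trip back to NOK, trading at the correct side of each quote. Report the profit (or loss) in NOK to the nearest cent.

Net profit: NOK 48,823.11

Best loop NOK → AUD → JPY → NOK:
NOK 5,603,000.00 ÷ 7.0486 (buy AUD at ask) = AUD 794,909.63
AUD 794,909.63 × 82.045 (sell AUD at bid) = JPY 65,218,360
JPY 65,218,360 × 0.086660 (sell JPY at bid) = NOK 5,651,823.11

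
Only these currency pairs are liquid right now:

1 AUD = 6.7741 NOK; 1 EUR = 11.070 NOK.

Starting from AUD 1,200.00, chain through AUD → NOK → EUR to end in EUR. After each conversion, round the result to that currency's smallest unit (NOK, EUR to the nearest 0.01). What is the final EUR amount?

AUD 1,200.00 × 6.7741 = NOK 8,128.92
NOK 8,128.92 ÷ 11.070 = EUR 734.32

EUR 734.32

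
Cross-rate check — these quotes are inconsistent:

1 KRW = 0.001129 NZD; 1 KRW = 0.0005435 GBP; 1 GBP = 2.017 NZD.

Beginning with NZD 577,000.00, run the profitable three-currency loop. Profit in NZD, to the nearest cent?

Profitable loop is NZD → GBP → KRW → NZD:
NZD 577,000.00 ÷ 2.017 = GBP 286,068.42
GBP 286,068.42 ÷ 0.0005435 = KRW 526,344,836
KRW 526,344,836 × 0.001129 = NZD 594,243.32
Profit = NZD 594,243.32 − NZD 577,000.00

Profit: NZD 17,243.32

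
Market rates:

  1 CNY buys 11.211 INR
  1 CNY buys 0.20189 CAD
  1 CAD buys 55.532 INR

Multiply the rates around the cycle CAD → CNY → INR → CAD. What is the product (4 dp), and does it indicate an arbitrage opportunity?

1.0000 (no arbitrage)

Around CAD → CNY → INR → CAD: 1 ÷ 0.20189 × 11.211 ÷ 55.532 = 0.999968
Product ≈ 1 (deviation 0.003%, within rounding noise).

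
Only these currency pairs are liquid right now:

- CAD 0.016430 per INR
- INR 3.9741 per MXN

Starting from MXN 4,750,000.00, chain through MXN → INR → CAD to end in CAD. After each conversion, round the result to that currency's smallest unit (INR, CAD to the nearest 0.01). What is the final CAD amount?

CAD 310,148.70

MXN 4,750,000.00 × 3.9741 = INR 18,876,975.00
INR 18,876,975.00 × 0.016430 = CAD 310,148.70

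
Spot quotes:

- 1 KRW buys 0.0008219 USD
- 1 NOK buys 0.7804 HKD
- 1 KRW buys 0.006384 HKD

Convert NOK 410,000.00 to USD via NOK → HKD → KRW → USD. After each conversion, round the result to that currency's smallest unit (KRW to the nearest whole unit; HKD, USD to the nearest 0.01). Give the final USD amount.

NOK 410,000.00 × 0.7804 = HKD 319,964.00
HKD 319,964.00 ÷ 0.006384 = KRW 50,119,674
KRW 50,119,674 × 0.0008219 = USD 41,193.36

USD 41,193.36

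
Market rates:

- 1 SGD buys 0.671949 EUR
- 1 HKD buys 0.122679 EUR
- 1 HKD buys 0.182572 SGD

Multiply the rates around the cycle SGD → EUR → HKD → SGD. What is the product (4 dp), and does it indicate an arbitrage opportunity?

Around SGD → EUR → HKD → SGD: 1 × 0.671949 ÷ 0.122679 × 0.182572 = 1.000001
Product ≈ 1 (deviation 0.000%, within rounding noise).

1.0000 (no arbitrage)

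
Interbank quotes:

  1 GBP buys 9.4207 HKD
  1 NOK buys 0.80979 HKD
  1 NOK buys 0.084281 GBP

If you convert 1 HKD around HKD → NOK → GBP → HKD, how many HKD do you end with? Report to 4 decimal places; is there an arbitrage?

0.9805 (arbitrage exists)

Around HKD → NOK → GBP → HKD: 1 ÷ 0.80979 × 0.084281 × 9.4207 = 0.980484
Product < 1; profitable direction is HKD → GBP → NOK → HKD.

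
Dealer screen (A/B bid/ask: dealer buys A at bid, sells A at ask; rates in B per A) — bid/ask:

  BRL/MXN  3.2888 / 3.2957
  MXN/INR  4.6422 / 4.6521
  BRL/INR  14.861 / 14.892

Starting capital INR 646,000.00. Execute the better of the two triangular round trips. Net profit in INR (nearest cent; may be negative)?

Best loop INR → BRL → MXN → INR:
INR 646,000.00 ÷ 14.892 (buy BRL at ask) = BRL 43,379.00
BRL 43,379.00 × 3.2888 (sell BRL at bid) = MXN 142,664.84
MXN 142,664.84 × 4.6422 (sell MXN at bid) = INR 662,278.72

Net profit: INR 16,278.72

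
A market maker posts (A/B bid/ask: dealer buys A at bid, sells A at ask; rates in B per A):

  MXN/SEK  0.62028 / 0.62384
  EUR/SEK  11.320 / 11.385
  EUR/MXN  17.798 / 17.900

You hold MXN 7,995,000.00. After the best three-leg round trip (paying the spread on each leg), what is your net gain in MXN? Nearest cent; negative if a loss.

Net profit: MXN 109,731.77

Best loop MXN → EUR → SEK → MXN:
MXN 7,995,000.00 ÷ 17.900 (buy EUR at ask) = EUR 446,648.04
EUR 446,648.04 × 11.320 (sell EUR at bid) = SEK 5,056,055.87
SEK 5,056,055.87 ÷ 0.62384 (buy MXN at ask) = MXN 8,104,731.77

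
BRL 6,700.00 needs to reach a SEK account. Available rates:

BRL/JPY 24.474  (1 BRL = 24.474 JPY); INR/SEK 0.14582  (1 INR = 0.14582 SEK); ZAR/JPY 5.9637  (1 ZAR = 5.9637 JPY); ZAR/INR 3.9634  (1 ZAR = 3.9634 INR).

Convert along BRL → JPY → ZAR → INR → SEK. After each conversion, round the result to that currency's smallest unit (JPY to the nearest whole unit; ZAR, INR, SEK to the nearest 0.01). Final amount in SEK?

SEK 15,890.94

BRL 6,700.00 × 24.474 = JPY 163,976
JPY 163,976 ÷ 5.9637 = ZAR 27,495.68
ZAR 27,495.68 × 3.9634 = INR 108,976.38
INR 108,976.38 × 0.14582 = SEK 15,890.94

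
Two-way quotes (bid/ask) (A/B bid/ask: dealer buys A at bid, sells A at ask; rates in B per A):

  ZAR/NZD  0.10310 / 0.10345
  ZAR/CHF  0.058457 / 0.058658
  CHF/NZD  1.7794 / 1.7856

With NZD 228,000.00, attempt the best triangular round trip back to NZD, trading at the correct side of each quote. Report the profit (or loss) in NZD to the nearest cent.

Net profit: NZD 1,252.70

Best loop NZD → ZAR → CHF → NZD:
NZD 228,000.00 ÷ 0.10345 (buy ZAR at ask) = ZAR 2,203,963.27
ZAR 2,203,963.27 × 0.058457 (sell ZAR at bid) = CHF 128,837.08
CHF 128,837.08 × 1.7794 (sell CHF at bid) = NZD 229,252.70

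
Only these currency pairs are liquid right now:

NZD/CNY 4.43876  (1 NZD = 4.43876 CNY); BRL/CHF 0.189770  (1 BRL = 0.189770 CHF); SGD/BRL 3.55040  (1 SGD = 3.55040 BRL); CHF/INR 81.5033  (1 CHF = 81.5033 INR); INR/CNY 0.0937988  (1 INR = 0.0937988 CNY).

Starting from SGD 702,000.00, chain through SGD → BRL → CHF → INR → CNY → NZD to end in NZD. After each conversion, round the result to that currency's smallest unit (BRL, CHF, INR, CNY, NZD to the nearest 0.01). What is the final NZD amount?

NZD 814,615.67

SGD 702,000.00 × 3.55040 = BRL 2,492,380.80
BRL 2,492,380.80 × 0.189770 = CHF 472,979.10
CHF 472,979.10 × 81.5033 = INR 38,549,357.48
INR 38,549,357.48 × 0.0937988 = CNY 3,615,883.47
CNY 3,615,883.47 ÷ 4.43876 = NZD 814,615.67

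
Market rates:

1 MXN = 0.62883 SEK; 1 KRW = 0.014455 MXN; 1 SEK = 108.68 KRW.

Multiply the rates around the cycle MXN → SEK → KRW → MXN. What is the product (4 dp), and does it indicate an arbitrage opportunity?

0.9879 (arbitrage exists)

Around MXN → SEK → KRW → MXN: 1 × 0.62883 × 108.68 × 0.014455 = 0.987873
Product < 1; profitable direction is MXN → KRW → SEK → MXN.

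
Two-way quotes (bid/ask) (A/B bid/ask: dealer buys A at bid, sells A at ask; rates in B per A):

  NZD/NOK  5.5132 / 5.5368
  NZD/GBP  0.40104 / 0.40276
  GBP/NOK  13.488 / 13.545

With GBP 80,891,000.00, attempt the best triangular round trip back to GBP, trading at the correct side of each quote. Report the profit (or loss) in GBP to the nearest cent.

Net profit: GBP 857,277.45

Best loop GBP → NZD → NOK → GBP:
GBP 80,891,000.00 ÷ 0.40276 (buy NZD at ask) = NZD 200,841,692.32
NZD 200,841,692.32 × 5.5132 (sell NZD at bid) = NOK 1,107,280,418.12
NOK 1,107,280,418.12 ÷ 13.545 (buy GBP at ask) = GBP 81,748,277.45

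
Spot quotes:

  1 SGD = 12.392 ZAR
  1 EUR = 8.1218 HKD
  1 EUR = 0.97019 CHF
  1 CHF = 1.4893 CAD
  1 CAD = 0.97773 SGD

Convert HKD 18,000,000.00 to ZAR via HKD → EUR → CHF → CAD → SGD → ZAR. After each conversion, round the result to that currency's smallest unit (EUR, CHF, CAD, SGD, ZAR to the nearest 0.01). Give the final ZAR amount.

ZAR 38,798,911.59

HKD 18,000,000.00 ÷ 8.1218 = EUR 2,216,257.48
EUR 2,216,257.48 × 0.97019 = CHF 2,150,190.84
CHF 2,150,190.84 × 1.4893 = CAD 3,202,279.22
CAD 3,202,279.22 × 0.97773 = SGD 3,130,964.46
SGD 3,130,964.46 × 12.392 = ZAR 38,798,911.59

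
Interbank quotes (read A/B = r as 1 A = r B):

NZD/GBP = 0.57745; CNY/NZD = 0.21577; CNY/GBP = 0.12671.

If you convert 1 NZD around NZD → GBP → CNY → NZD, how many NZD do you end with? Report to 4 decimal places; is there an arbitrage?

Around NZD → GBP → CNY → NZD: 1 × 0.57745 ÷ 0.12671 × 0.21577 = 0.983319
Product < 1; profitable direction is NZD → CNY → GBP → NZD.

0.9833 (arbitrage exists)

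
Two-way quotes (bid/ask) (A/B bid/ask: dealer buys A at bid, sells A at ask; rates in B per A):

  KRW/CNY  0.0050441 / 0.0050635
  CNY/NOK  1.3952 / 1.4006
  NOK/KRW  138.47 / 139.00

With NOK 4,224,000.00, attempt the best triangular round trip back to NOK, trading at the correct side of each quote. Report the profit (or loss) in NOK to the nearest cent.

Best loop NOK → CNY → KRW → NOK:
NOK 4,224,000.00 ÷ 1.4006 (buy CNY at ask) = CNY 3,015,850.35
CNY 3,015,850.35 ÷ 0.0050635 (buy KRW at ask) = KRW 595,605,875
KRW 595,605,875 ÷ 139.00 (buy NOK at ask) = NOK 4,284,934.36

Net profit: NOK 60,934.36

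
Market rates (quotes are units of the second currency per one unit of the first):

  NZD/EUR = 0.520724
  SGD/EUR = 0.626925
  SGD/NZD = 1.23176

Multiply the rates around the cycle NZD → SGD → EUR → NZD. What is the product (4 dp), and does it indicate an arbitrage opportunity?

Around NZD → SGD → EUR → NZD: 1 ÷ 1.23176 × 0.626925 ÷ 0.520724 = 0.977422
Product < 1; profitable direction is NZD → EUR → SGD → NZD.

0.9774 (arbitrage exists)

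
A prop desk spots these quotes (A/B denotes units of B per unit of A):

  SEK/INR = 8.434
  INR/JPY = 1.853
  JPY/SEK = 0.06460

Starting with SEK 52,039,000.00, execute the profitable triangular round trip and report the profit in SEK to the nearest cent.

Profit: SEK 498,629.85

Profitable loop is SEK → INR → JPY → SEK:
SEK 52,039,000.00 × 8.434 = INR 438,896,926.00
INR 438,896,926.00 × 1.853 = JPY 813,276,004
JPY 813,276,004 × 0.06460 = SEK 52,537,629.85
Profit = SEK 52,537,629.85 − SEK 52,039,000.00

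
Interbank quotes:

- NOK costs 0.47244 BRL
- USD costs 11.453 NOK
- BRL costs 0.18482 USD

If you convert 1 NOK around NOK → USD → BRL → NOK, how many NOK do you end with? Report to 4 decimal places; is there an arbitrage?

Around NOK → USD → BRL → NOK: 1 ÷ 11.453 ÷ 0.18482 ÷ 0.47244 = 0.999966
Product ≈ 1 (deviation 0.003%, within rounding noise).

1.0000 (no arbitrage)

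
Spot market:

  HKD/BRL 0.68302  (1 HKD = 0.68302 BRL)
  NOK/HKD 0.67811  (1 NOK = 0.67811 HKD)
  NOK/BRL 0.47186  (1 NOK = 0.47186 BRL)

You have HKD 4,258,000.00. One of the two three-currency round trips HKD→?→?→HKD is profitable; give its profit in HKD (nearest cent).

Profitable loop is HKD → NOK → BRL → HKD:
HKD 4,258,000.00 ÷ 0.67811 = NOK 6,279,217.24
NOK 6,279,217.24 × 0.47186 = BRL 2,962,911.45
BRL 2,962,911.45 ÷ 0.68302 = HKD 4,337,957.08
Profit = HKD 4,337,957.08 − HKD 4,258,000.00

Profit: HKD 79,957.08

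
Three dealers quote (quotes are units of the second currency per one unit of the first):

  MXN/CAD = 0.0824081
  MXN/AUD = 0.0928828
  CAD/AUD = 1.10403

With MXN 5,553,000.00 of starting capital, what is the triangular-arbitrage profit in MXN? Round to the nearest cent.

Profit: MXN 116,074.92

Profitable loop is MXN → AUD → CAD → MXN:
MXN 5,553,000.00 × 0.0928828 = AUD 515,778.19
AUD 515,778.19 ÷ 1.10403 = CAD 467,177.69
CAD 467,177.69 ÷ 0.0824081 = MXN 5,669,074.92
Profit = MXN 5,669,074.92 − MXN 5,553,000.00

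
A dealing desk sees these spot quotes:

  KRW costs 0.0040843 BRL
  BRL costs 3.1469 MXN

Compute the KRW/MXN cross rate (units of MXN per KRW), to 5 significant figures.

KRW/MXN = 0.012853

1 KRW × 0.0040843 = 0.0040843 BRL
0.0040843 BRL × 3.1469 = 0.0128529 MXN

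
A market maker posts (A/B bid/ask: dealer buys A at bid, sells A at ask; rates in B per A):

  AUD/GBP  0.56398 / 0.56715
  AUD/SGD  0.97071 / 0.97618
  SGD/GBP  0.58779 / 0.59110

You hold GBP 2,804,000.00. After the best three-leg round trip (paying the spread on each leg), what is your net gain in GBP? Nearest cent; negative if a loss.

Net profit: GBP 16,926.49

Best loop GBP → AUD → SGD → GBP:
GBP 2,804,000.00 ÷ 0.56715 (buy AUD at ask) = AUD 4,944,018.34
AUD 4,944,018.34 × 0.97071 (sell AUD at bid) = SGD 4,799,208.04
SGD 4,799,208.04 × 0.58779 (sell SGD at bid) = GBP 2,820,926.49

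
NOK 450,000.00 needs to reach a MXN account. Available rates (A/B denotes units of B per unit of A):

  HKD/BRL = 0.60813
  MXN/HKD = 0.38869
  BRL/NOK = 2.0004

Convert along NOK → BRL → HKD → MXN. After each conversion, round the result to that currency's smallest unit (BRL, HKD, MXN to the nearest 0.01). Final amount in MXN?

MXN 951,690.81

NOK 450,000.00 ÷ 2.0004 = BRL 224,955.01
BRL 224,955.01 ÷ 0.60813 = HKD 369,912.70
HKD 369,912.70 ÷ 0.38869 = MXN 951,690.81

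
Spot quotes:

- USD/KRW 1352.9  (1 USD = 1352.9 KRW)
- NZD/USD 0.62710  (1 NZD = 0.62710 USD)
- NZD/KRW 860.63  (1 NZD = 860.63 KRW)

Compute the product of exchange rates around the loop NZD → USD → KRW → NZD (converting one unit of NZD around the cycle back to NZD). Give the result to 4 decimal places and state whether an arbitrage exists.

Around NZD → USD → KRW → NZD: 1 × 0.62710 × 1352.9 ÷ 860.63 = 0.985794
Product < 1; profitable direction is NZD → KRW → USD → NZD.

0.9858 (arbitrage exists)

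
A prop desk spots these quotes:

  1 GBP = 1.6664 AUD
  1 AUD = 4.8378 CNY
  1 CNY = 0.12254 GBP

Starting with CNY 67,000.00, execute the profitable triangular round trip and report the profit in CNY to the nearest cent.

Profit: CNY 821.87

Profitable loop is CNY → AUD → GBP → CNY:
CNY 67,000.00 ÷ 4.8378 = AUD 13,849.27
AUD 13,849.27 ÷ 1.6664 = GBP 8,310.89
GBP 8,310.89 ÷ 0.12254 = CNY 67,821.87
Profit = CNY 67,821.87 − CNY 67,000.00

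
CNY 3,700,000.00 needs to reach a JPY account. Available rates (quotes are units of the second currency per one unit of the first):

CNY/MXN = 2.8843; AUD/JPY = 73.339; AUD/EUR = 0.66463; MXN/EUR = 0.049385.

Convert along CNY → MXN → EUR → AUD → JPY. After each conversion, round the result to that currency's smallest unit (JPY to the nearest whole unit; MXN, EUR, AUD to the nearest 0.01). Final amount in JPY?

JPY 58,155,697

CNY 3,700,000.00 × 2.8843 = MXN 10,671,910.00
MXN 10,671,910.00 × 0.049385 = EUR 527,032.28
EUR 527,032.28 ÷ 0.66463 = AUD 792,970.95
AUD 792,970.95 × 73.339 = JPY 58,155,697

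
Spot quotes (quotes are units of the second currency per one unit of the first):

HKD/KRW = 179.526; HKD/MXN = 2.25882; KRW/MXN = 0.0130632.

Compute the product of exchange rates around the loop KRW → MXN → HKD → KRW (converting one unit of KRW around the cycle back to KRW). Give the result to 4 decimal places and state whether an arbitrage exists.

Around KRW → MXN → HKD → KRW: 1 × 0.0130632 ÷ 2.25882 × 179.526 = 1.038234
Product > 1; profitable direction is KRW → MXN → HKD → KRW.

1.0382 (arbitrage exists)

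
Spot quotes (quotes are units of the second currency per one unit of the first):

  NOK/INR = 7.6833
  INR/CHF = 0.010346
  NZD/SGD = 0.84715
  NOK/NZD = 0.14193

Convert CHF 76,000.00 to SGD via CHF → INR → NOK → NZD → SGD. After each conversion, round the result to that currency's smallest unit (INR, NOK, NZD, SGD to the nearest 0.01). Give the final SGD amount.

CHF 76,000.00 ÷ 0.010346 = INR 7,345,834.14
INR 7,345,834.14 ÷ 7.6833 = NOK 956,078.01
NOK 956,078.01 × 0.14193 = NZD 135,696.15
NZD 135,696.15 × 0.84715 = SGD 114,954.99

SGD 114,954.99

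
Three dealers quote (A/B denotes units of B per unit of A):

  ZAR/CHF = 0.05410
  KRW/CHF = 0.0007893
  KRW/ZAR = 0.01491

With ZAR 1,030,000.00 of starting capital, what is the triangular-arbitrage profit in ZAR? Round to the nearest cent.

Profitable loop is ZAR → CHF → KRW → ZAR:
ZAR 1,030,000.00 × 0.05410 = CHF 55,723.00
CHF 55,723.00 ÷ 0.0007893 = KRW 70,597,998
KRW 70,597,998 × 0.01491 = ZAR 1,052,616.15
Profit = ZAR 1,052,616.15 − ZAR 1,030,000.00

Profit: ZAR 22,616.15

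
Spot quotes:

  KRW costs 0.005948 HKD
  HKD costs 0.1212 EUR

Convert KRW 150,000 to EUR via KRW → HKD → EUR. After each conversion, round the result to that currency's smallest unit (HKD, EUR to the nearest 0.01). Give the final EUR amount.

EUR 108.13

KRW 150,000 × 0.005948 = HKD 892.20
HKD 892.20 × 0.1212 = EUR 108.13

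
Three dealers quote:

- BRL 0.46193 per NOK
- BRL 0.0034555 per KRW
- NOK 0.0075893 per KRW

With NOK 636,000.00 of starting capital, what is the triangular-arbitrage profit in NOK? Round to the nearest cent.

Profitable loop is NOK → BRL → KRW → NOK:
NOK 636,000.00 × 0.46193 = BRL 293,787.48
BRL 293,787.48 ÷ 0.0034555 = KRW 85,020,252
KRW 85,020,252 × 0.0075893 = NOK 645,244.20
Profit = NOK 645,244.20 − NOK 636,000.00

Profit: NOK 9,244.20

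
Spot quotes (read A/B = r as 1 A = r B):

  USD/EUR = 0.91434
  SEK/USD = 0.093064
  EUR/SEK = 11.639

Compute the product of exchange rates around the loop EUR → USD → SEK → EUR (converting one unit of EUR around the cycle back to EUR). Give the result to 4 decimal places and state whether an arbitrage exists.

Around EUR → USD → SEK → EUR: 1 ÷ 0.91434 ÷ 0.093064 ÷ 11.639 = 1.009706
Product > 1; profitable direction is EUR → USD → SEK → EUR.

1.0097 (arbitrage exists)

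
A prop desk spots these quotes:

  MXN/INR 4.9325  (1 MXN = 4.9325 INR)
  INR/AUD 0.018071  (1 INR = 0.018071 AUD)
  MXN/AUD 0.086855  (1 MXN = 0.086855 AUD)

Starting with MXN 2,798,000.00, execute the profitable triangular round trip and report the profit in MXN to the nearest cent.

Profit: MXN 73,456.00

Profitable loop is MXN → INR → AUD → MXN:
MXN 2,798,000.00 × 4.9325 = INR 13,801,135.00
INR 13,801,135.00 × 0.018071 = AUD 249,400.31
AUD 249,400.31 ÷ 0.086855 = MXN 2,871,456.00
Profit = MXN 2,871,456.00 − MXN 2,798,000.00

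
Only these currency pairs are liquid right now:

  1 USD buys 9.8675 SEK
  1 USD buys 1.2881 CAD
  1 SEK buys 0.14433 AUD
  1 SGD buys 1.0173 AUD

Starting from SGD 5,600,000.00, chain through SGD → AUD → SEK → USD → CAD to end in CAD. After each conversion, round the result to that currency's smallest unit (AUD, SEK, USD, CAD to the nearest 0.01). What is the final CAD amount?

CAD 5,152,558.19

SGD 5,600,000.00 × 1.0173 = AUD 5,696,880.00
AUD 5,696,880.00 ÷ 0.14433 = SEK 39,471,211.81
SEK 39,471,211.81 ÷ 9.8675 = USD 4,000,122.81
USD 4,000,122.81 × 1.2881 = CAD 5,152,558.19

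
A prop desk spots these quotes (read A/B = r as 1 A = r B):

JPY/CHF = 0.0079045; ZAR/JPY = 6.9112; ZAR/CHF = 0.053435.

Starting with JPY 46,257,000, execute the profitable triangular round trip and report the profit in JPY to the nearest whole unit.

Profit: JPY 1,034,111

Profitable loop is JPY → CHF → ZAR → JPY:
JPY 46,257,000 × 0.0079045 = CHF 365,638.46
CHF 365,638.46 ÷ 0.053435 = ZAR 6,842,677.21
ZAR 6,842,677.21 × 6.9112 = JPY 47,291,111
Profit = JPY 47,291,111 − JPY 46,257,000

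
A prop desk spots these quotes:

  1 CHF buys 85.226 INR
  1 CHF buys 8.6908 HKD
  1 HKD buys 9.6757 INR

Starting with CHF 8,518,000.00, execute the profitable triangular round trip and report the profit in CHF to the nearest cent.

Profit: CHF 115,116.30

Profitable loop is CHF → INR → HKD → CHF:
CHF 8,518,000.00 × 85.226 = INR 725,955,068.00
INR 725,955,068.00 ÷ 9.6757 = HKD 75,028,687.12
HKD 75,028,687.12 ÷ 8.6908 = CHF 8,633,116.30
Profit = CHF 8,633,116.30 − CHF 8,518,000.00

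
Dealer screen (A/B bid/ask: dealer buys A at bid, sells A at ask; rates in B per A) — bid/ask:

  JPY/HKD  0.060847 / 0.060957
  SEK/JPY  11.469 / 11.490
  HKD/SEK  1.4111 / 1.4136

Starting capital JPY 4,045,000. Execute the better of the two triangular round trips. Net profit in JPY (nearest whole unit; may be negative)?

Net profit: JPY 40,530

Best loop JPY → SEK → HKD → JPY:
JPY 4,045,000 ÷ 11.490 (buy SEK at ask) = SEK 352,045.26
SEK 352,045.26 ÷ 1.4136 (buy HKD at ask) = HKD 249,041.64
HKD 249,041.64 ÷ 0.060957 (buy JPY at ask) = JPY 4,085,530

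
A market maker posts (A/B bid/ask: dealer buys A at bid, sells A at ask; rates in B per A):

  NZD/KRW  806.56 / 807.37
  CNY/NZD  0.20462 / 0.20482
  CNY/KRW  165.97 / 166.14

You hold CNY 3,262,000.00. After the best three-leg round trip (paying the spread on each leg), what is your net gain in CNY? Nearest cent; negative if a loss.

Best loop CNY → KRW → NZD → CNY:
CNY 3,262,000.00 × 165.97 (sell CNY at bid) = KRW 541,394,140
KRW 541,394,140 ÷ 807.37 (buy NZD at ask) = NZD 670,565.09
NZD 670,565.09 ÷ 0.20482 (buy CNY at ask) = CNY 3,273,923.90

Net profit: CNY 11,923.90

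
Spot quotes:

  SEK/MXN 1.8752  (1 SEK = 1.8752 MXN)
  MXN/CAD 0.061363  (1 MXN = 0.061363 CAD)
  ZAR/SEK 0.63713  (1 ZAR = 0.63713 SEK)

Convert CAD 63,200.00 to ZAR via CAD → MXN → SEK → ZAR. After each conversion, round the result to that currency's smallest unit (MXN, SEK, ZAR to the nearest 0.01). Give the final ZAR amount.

ZAR 862,054.75

CAD 63,200.00 ÷ 0.061363 = MXN 1,029,936.61
MXN 1,029,936.61 ÷ 1.8752 = SEK 549,240.94
SEK 549,240.94 ÷ 0.63713 = ZAR 862,054.75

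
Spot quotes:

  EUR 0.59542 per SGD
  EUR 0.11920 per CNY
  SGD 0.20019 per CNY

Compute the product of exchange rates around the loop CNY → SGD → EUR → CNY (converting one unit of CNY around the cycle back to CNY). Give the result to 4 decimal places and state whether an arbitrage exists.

1.0000 (no arbitrage)

Around CNY → SGD → EUR → CNY: 1 × 0.20019 × 0.59542 ÷ 0.11920 = 0.999976
Product ≈ 1 (deviation 0.002%, within rounding noise).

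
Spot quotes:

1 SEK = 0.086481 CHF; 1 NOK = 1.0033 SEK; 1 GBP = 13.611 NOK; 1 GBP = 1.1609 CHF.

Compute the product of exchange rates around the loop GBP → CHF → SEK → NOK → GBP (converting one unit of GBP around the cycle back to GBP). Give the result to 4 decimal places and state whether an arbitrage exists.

Around GBP → CHF → SEK → NOK → GBP: 1 × 1.1609 ÷ 0.086481 ÷ 1.0033 ÷ 13.611 = 0.982999
Product < 1; profitable direction is GBP → NOK → SEK → CHF → GBP.

0.9830 (arbitrage exists)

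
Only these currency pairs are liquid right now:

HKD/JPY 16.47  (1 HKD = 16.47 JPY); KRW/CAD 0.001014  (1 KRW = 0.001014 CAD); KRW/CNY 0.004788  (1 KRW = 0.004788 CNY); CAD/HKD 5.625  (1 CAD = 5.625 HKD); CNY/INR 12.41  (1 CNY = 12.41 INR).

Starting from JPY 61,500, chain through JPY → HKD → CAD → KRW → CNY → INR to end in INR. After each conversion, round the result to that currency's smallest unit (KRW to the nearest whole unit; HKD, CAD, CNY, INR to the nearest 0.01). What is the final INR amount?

JPY 61,500 ÷ 16.47 = HKD 3,734.06
HKD 3,734.06 ÷ 5.625 = CAD 663.83
CAD 663.83 ÷ 0.001014 = KRW 654,665
KRW 654,665 × 0.004788 = CNY 3,134.54
CNY 3,134.54 × 12.41 = INR 38,899.64

INR 38,899.64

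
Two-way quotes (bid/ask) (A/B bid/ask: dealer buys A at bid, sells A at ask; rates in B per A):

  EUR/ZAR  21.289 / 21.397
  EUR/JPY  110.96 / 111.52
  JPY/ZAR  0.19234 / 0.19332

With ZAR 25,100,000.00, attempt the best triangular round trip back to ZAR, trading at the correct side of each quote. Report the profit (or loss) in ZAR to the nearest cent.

Net result: ZAR -64,463.96 (no profitable arbitrage after spreads)

Best loop ZAR → EUR → JPY → ZAR:
ZAR 25,100,000.00 ÷ 21.397 (buy EUR at ask) = EUR 1,173,061.64
EUR 1,173,061.64 × 110.96 (sell EUR at bid) = JPY 130,162,920
JPY 130,162,920 × 0.19234 (sell JPY at bid) = ZAR 25,035,536.04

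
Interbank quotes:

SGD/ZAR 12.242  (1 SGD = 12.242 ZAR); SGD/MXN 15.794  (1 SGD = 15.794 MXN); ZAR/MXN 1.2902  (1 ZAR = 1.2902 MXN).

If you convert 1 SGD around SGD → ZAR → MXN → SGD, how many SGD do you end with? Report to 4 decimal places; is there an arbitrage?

Around SGD → ZAR → MXN → SGD: 1 × 12.242 × 1.2902 ÷ 15.794 = 1.000040
Product ≈ 1 (deviation 0.004%, within rounding noise).

1.0000 (no arbitrage)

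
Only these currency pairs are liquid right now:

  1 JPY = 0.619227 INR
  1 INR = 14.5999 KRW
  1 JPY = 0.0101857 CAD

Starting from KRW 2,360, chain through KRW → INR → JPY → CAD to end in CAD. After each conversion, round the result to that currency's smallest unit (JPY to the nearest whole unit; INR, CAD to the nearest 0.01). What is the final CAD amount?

KRW 2,360 ÷ 14.5999 = INR 161.64
INR 161.64 ÷ 0.619227 = JPY 261
JPY 261 × 0.0101857 = CAD 2.66

CAD 2.66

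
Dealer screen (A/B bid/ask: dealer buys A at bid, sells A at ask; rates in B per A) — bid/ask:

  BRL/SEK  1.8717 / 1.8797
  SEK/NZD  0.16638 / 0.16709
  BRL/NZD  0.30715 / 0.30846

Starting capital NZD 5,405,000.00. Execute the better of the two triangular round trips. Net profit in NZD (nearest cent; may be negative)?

Net profit: NZD 51,751.85

Best loop NZD → BRL → SEK → NZD:
NZD 5,405,000.00 ÷ 0.30846 (buy BRL at ask) = BRL 17,522,531.28
BRL 17,522,531.28 × 1.8717 (sell BRL at bid) = SEK 32,796,921.81
SEK 32,796,921.81 × 0.16638 (sell SEK at bid) = NZD 5,456,751.85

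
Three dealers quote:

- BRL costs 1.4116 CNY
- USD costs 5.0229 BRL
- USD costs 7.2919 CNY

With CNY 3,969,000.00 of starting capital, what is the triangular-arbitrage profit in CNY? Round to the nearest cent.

Profitable loop is CNY → BRL → USD → CNY:
CNY 3,969,000.00 ÷ 1.4116 = BRL 2,811,703.03
BRL 2,811,703.03 ÷ 5.0229 = USD 559,776.83
USD 559,776.83 × 7.2919 = CNY 4,081,836.66
Profit = CNY 4,081,836.66 − CNY 3,969,000.00

Profit: CNY 112,836.66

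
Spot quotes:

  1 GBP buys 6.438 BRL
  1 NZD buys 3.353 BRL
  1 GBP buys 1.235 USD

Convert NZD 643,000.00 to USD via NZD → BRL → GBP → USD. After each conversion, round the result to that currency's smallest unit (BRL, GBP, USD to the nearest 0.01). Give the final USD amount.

USD 413,580.94

NZD 643,000.00 × 3.353 = BRL 2,155,979.00
BRL 2,155,979.00 ÷ 6.438 = GBP 334,883.35
GBP 334,883.35 × 1.235 = USD 413,580.94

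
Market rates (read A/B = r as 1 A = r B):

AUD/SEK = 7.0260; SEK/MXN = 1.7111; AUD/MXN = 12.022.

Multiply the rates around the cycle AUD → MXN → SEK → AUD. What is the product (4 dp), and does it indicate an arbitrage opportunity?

1.0000 (no arbitrage)

Around AUD → MXN → SEK → AUD: 1 × 12.022 ÷ 1.7111 ÷ 7.0260 = 0.999984
Product ≈ 1 (deviation 0.002%, within rounding noise).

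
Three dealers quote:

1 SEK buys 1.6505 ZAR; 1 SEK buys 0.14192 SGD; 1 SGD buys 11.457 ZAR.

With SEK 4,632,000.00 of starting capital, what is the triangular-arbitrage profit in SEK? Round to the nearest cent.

Profitable loop is SEK → ZAR → SGD → SEK:
SEK 4,632,000.00 × 1.6505 = ZAR 7,645,116.00
ZAR 7,645,116.00 ÷ 11.457 = SGD 667,287.77
SGD 667,287.77 ÷ 0.14192 = SEK 4,701,858.59
Profit = SEK 4,701,858.59 − SEK 4,632,000.00

Profit: SEK 69,858.59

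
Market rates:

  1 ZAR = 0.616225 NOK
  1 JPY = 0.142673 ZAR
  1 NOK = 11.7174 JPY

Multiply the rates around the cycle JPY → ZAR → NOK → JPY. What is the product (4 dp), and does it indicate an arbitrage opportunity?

Around JPY → ZAR → NOK → JPY: 1 × 0.142673 × 0.616225 × 11.7174 = 1.030178
Product > 1; profitable direction is JPY → ZAR → NOK → JPY.

1.0302 (arbitrage exists)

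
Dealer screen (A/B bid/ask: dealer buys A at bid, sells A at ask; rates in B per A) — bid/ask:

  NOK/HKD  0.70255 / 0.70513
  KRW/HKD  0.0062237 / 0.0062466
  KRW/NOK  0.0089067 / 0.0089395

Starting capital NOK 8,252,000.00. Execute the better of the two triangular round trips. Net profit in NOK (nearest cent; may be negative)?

Net profit: NOK 14,269.97

Best loop NOK → HKD → KRW → NOK:
NOK 8,252,000.00 × 0.70255 (sell NOK at bid) = HKD 5,797,442.60
HKD 5,797,442.60 ÷ 0.0062466 (buy KRW at ask) = KRW 928,095,700
KRW 928,095,700 × 0.0089067 (sell KRW at bid) = NOK 8,266,269.97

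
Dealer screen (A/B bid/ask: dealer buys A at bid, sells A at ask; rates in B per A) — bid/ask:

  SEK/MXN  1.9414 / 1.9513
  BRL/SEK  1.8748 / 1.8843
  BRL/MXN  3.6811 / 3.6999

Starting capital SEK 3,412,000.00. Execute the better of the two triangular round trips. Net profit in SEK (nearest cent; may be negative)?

Net profit: SEK 3,958.18

Best loop SEK → BRL → MXN → SEK:
SEK 3,412,000.00 ÷ 1.8843 (buy BRL at ask) = BRL 1,810,752.00
BRL 1,810,752.00 × 3.6811 (sell BRL at bid) = MXN 6,665,559.20
MXN 6,665,559.20 ÷ 1.9513 (buy SEK at ask) = SEK 3,415,958.18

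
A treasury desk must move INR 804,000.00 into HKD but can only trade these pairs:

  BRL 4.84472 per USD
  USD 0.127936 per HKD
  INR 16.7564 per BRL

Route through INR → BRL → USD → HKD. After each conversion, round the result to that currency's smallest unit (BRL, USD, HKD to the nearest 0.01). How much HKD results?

INR 804,000.00 ÷ 16.7564 = BRL 47,981.67
BRL 47,981.67 ÷ 4.84472 = USD 9,903.91
USD 9,903.91 ÷ 0.127936 = HKD 77,413.00

HKD 77,413.00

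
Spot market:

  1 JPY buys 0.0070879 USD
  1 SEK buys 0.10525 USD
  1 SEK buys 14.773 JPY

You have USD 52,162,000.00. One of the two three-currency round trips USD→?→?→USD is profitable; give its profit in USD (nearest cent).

Profitable loop is USD → JPY → SEK → USD:
USD 52,162,000.00 ÷ 0.0070879 = JPY 7,359,302,473
JPY 7,359,302,473 ÷ 14.773 = SEK 498,158,970.64
SEK 498,158,970.64 × 0.10525 = USD 52,431,231.66
Profit = USD 52,431,231.66 − USD 52,162,000.00

Profit: USD 269,231.66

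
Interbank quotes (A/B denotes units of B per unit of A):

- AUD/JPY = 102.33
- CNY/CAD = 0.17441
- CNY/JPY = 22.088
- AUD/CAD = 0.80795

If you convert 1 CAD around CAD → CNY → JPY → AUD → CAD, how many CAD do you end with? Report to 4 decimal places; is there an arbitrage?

0.9999 (no arbitrage)

Around CAD → CNY → JPY → AUD → CAD: 1 ÷ 0.17441 × 22.088 ÷ 102.33 × 0.80795 = 0.999923
Product ≈ 1 (deviation 0.008%, within rounding noise).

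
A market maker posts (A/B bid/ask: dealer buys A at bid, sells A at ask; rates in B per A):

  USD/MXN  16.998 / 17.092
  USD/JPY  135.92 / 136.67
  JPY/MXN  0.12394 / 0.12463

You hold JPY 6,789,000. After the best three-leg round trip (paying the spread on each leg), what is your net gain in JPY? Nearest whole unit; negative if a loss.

Net result: JPY -14,023 (no profitable arbitrage after spreads)

Best loop JPY → USD → MXN → JPY:
JPY 6,789,000 ÷ 136.67 (buy USD at ask) = USD 49,674.40
USD 49,674.40 × 16.998 (sell USD at bid) = MXN 844,365.42
MXN 844,365.42 ÷ 0.12463 (buy JPY at ask) = JPY 6,774,977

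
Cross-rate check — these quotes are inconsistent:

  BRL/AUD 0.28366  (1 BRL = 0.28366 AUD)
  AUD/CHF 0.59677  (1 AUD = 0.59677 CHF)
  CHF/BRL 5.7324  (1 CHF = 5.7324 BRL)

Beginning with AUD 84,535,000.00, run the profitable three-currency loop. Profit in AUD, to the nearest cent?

Profit: AUD 2,580,410.69

Profitable loop is AUD → BRL → CHF → AUD:
AUD 84,535,000.00 ÷ 0.28366 = BRL 298,015,229.50
BRL 298,015,229.50 ÷ 5.7324 = CHF 51,987,863.63
CHF 51,987,863.63 ÷ 0.59677 = AUD 87,115,410.69
Profit = AUD 87,115,410.69 − AUD 84,535,000.00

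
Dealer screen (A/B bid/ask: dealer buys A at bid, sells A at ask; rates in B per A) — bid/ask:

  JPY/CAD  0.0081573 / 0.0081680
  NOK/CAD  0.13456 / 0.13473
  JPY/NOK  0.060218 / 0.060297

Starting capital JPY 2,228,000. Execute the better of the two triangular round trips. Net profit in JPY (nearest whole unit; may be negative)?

Net profit: JPY 9,183

Best loop JPY → CAD → NOK → JPY:
JPY 2,228,000 × 0.0081573 (sell JPY at bid) = CAD 18,174.46
CAD 18,174.46 ÷ 0.13473 (buy NOK at ask) = NOK 134,895.45
NOK 134,895.45 ÷ 0.060297 (buy JPY at ask) = JPY 2,237,183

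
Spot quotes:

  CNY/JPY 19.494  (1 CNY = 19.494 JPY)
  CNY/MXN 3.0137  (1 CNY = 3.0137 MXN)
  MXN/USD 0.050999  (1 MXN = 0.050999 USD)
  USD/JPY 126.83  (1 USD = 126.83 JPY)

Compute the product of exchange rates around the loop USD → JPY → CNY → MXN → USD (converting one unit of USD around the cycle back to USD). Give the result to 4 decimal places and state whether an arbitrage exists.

Around USD → JPY → CNY → MXN → USD: 1 × 126.83 ÷ 19.494 × 3.0137 × 0.050999 = 0.999960
Product ≈ 1 (deviation 0.004%, within rounding noise).

1.0000 (no arbitrage)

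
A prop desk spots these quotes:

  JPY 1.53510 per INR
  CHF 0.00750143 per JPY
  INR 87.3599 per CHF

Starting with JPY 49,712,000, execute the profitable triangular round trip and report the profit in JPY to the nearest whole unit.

Profit: JPY 297,682

Profitable loop is JPY → CHF → INR → JPY:
JPY 49,712,000 × 0.00750143 = CHF 372,911.09
CHF 372,911.09 × 87.3599 = INR 32,577,475.37
INR 32,577,475.37 × 1.53510 = JPY 50,009,682
Profit = JPY 50,009,682 − JPY 49,712,000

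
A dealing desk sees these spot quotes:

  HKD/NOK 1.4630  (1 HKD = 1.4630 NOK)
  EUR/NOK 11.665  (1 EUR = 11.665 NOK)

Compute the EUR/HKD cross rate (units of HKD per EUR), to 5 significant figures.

EUR/HKD = 7.9733

1 EUR × 11.665 = 11.665 NOK
11.665 NOK ÷ 1.4630 = 7.97334 HKD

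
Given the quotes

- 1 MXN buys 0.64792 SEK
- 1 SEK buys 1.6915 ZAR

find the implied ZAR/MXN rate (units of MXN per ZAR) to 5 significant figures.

ZAR/MXN = 0.91244

1 ZAR ÷ 1.6915 = 0.591191 SEK
0.591191 SEK ÷ 0.64792 = 0.912445 MXN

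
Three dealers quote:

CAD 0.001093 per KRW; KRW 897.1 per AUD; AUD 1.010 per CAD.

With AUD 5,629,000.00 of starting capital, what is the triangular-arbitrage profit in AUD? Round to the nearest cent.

Profitable loop is AUD → CAD → KRW → AUD:
AUD 5,629,000.00 ÷ 1.010 = CAD 5,573,267.33
CAD 5,573,267.33 ÷ 0.001093 = KRW 5,099,055,194
KRW 5,099,055,194 ÷ 897.1 = AUD 5,683,931.77
Profit = AUD 5,683,931.77 − AUD 5,629,000.00

Profit: AUD 54,931.77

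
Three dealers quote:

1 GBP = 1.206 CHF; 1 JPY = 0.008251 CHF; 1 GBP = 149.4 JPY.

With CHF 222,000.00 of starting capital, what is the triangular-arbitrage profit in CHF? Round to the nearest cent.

Profit: CHF 4,914.81

Profitable loop is CHF → GBP → JPY → CHF:
CHF 222,000.00 ÷ 1.206 = GBP 184,079.60
GBP 184,079.60 × 149.4 = JPY 27,501,493
JPY 27,501,493 × 0.008251 = CHF 226,914.81
Profit = CHF 226,914.81 − CHF 222,000.00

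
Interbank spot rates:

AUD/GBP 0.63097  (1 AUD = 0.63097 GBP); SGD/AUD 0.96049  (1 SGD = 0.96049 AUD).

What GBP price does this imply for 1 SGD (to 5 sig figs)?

SGD/GBP = 0.60604

1 SGD × 0.96049 = 0.96049 AUD
0.96049 AUD × 0.63097 = 0.60604 GBP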